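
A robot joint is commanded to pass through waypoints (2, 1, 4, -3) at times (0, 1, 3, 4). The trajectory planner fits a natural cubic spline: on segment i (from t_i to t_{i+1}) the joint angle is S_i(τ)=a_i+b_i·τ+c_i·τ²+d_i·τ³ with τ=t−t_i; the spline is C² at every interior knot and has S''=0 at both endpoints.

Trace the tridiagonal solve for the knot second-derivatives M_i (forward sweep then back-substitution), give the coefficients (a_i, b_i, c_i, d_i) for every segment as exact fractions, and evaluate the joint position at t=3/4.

  seg 0: a=2 b=-2 c=0 d=1
  seg 1: a=1 b=1 c=3 d=-11/8
  seg 2: a=4 b=-7/2 c=-21/4 d=7/4
S(3/4) = 59/64

Δ: Δ0=-1, Δ1=3/2, Δ2=-7
row 1: diag=6, rhs=15; c'=1/3, d'=5/2
row 2: denom=6−2·1/3=16/3; d'=(-51−2·5/2)/(16/3)=-21/2
back: M2=-21/2
back: M1=5/2−1/3·-21/2=6
M: M0=0, M1=6, M2=-21/2, M3=0
seg 0: a=2, c=M0/2=0, d=(M1−M0)/(6·1)=1, b=Δ0−h0·(2M0+M1)/6=-2
seg 1: a=1, c=M1/2=3, d=(M2−M1)/(6·2)=-11/8, b=Δ1−h1·(2M1+M2)/6=1
seg 2: a=4, c=M2/2=-21/4, d=(M3−M2)/(6·1)=7/4, b=Δ2−h2·(2M2+M3)/6=-7/2
t_q=3/4 → seg 0, τ=3/4; S=2+-2·τ+0·τ²+1·τ³=59/64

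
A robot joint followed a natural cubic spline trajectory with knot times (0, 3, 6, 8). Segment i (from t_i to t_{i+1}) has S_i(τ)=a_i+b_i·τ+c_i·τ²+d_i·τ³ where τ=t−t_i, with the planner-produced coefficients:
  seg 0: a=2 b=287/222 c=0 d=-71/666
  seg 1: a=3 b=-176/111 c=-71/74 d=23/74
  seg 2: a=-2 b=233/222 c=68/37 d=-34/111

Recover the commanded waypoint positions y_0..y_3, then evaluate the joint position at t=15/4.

y_0=2 y_1=3 y_2=-2 y_3=5
S(15/4) = 6641/4736

y_0 = S_0(0) = a_0 = 2
y_1 = S_1(0) = a_1 = 3
y_2 = S_2(0) = a_2 = -2
y_3 = S_2(2) = 5
t_q=15/4 is in segment 1 (τ=3/4); S_1(τ)=6641/4736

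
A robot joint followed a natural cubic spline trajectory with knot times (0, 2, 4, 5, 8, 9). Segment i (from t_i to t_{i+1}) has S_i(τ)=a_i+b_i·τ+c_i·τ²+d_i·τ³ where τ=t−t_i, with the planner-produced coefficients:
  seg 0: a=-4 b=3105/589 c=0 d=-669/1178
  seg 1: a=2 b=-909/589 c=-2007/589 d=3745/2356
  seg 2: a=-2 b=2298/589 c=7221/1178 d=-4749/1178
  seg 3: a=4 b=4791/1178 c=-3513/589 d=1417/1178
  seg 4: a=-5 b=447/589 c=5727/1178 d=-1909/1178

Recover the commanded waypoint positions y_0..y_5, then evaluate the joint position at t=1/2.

y_0=-4 y_1=2 y_2=-2 y_3=4 y_4=-5 y_5=-1
S(1/2) = -13525/9424

y_0 = S_0(0) = a_0 = -4
y_1 = S_1(0) = a_1 = 2
y_2 = S_2(0) = a_2 = -2
y_3 = S_3(0) = a_3 = 4
y_4 = S_4(0) = a_4 = -5
y_5 = S_4(1) = -1
t_q=1/2 is in segment 0 (τ=1/2); S_0(τ)=-13525/9424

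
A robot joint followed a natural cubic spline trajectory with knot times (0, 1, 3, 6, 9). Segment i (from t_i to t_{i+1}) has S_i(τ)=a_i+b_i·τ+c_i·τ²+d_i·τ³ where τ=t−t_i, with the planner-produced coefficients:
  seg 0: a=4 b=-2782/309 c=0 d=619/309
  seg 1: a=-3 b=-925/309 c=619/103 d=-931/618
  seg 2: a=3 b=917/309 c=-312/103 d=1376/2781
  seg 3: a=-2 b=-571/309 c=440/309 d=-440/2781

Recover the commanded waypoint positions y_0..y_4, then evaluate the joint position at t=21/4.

y_0=4 y_1=-3 y_2=3 y_3=-2 y_4=1
S(21/4) = -9/412

y_0 = S_0(0) = a_0 = 4
y_1 = S_1(0) = a_1 = -3
y_2 = S_2(0) = a_2 = 3
y_3 = S_3(0) = a_3 = -2
y_4 = S_3(3) = 1
t_q=21/4 is in segment 2 (τ=9/4); S_2(τ)=-9/412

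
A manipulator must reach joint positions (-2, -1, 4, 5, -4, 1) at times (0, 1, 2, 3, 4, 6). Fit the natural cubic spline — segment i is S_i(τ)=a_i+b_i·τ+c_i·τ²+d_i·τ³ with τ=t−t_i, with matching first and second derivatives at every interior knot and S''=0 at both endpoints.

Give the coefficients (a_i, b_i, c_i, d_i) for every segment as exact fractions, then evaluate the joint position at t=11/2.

  seg 0: a=-2 b=-29/214 c=0 d=243/214
  seg 1: a=-1 b=350/107 c=729/214 d=-359/214
  seg 2: a=4 b=1081/214 c=-174/107 d=-519/214
  seg 3: a=5 b=-586/107 c=-1905/214 d=1151/214
  seg 4: a=-4 b=-1529/214 c=774/107 d=-129/107
S(11/2) = -2149/856

Δ: Δ0=1, Δ1=5, Δ2=1, Δ3=-9, Δ4=5/2
row 1: diag=4, rhs=24; c'=1/4, d'=6
row 2: denom=4−1·1/4=15/4; d'=(-24−1·6)/(15/4)=-8
row 3: denom=4−1·4/15=56/15; d'=(-60−1·-8)/(56/15)=-195/14
row 4: denom=6−1·15/56=321/56; d'=(69−1·-195/14)/(321/56)=1548/107
back: M4=1548/107
back: M3=-195/14−15/56·1548/107=-1905/107
back: M2=-8−4/15·-1905/107=-348/107
back: M1=6−1/4·-348/107=729/107
M: M0=0, M1=729/107, M2=-348/107, M3=-1905/107, M4=1548/107, M5=0
seg 0: a=-2, c=M0/2=0, d=(M1−M0)/(6·1)=243/214, b=Δ0−h0·(2M0+M1)/6=-29/214
seg 1: a=-1, c=M1/2=729/214, d=(M2−M1)/(6·1)=-359/214, b=Δ1−h1·(2M1+M2)/6=350/107
seg 2: a=4, c=M2/2=-174/107, d=(M3−M2)/(6·1)=-519/214, b=Δ2−h2·(2M2+M3)/6=1081/214
seg 3: a=5, c=M3/2=-1905/214, d=(M4−M3)/(6·1)=1151/214, b=Δ3−h3·(2M3+M4)/6=-586/107
seg 4: a=-4, c=M4/2=774/107, d=(M5−M4)/(6·2)=-129/107, b=Δ4−h4·(2M4+M5)/6=-1529/214
t_q=11/2 → seg 4, τ=3/2; S=-4+-1529/214·τ+774/107·τ²+-129/107·τ³=-2149/856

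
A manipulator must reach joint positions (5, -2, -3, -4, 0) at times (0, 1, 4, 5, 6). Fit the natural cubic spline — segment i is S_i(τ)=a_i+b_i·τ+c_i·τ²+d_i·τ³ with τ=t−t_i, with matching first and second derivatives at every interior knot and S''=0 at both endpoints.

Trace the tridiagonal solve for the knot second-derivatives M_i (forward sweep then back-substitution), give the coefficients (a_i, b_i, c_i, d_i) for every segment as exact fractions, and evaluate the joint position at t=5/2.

Δ: Δ0=-7, Δ1=-1/3, Δ2=-1, Δ3=4
row 1: diag=8, rhs=40; c'=3/8, d'=5
row 2: denom=8−3·3/8=55/8; d'=(-4−3·5)/(55/8)=-152/55
row 3: denom=4−1·8/55=212/55; d'=(30−1·-152/55)/(212/55)=17/2
back: M3=17/2
back: M2=-152/55−8/55·17/2=-4
back: M1=5−3/8·-4=13/2
M: M0=0, M1=13/2, M2=-4, M3=17/2, M4=0
seg 0: a=5, c=M0/2=0, d=(M1−M0)/(6·1)=13/12, b=Δ0−h0·(2M0+M1)/6=-97/12
seg 1: a=-2, c=M1/2=13/4, d=(M2−M1)/(6·3)=-7/12, b=Δ1−h1·(2M1+M2)/6=-29/6
seg 2: a=-3, c=M2/2=-2, d=(M3−M2)/(6·1)=25/12, b=Δ2−h2·(2M2+M3)/6=-13/12
seg 3: a=-4, c=M3/2=17/4, d=(M4−M3)/(6·1)=-17/12, b=Δ3−h3·(2M3+M4)/6=7/6
t_q=5/2 → seg 1, τ=3/2; S=-2+-29/6·τ+13/4·τ²+-7/12·τ³=-125/32

  seg 0: a=5 b=-97/12 c=0 d=13/12
  seg 1: a=-2 b=-29/6 c=13/4 d=-7/12
  seg 2: a=-3 b=-13/12 c=-2 d=25/12
  seg 3: a=-4 b=7/6 c=17/4 d=-17/12
S(5/2) = -125/32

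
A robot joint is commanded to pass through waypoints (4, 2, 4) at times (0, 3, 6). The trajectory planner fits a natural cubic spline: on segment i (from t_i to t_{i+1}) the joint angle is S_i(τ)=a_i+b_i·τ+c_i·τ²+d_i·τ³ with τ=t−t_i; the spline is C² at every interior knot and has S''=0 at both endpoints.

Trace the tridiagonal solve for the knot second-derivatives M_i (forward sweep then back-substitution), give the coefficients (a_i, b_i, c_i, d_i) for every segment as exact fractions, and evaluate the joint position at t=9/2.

  seg 0: a=4 b=-1 c=0 d=1/27
  seg 1: a=2 b=0 c=1/3 d=-1/27
S(9/2) = 21/8

Δ: Δ0=-2/3, Δ1=2/3
row 1: diag=12, rhs=8; c'=1/4, d'=2/3
back: M1=2/3
M: M0=0, M1=2/3, M2=0
seg 0: a=4, c=M0/2=0, d=(M1−M0)/(6·3)=1/27, b=Δ0−h0·(2M0+M1)/6=-1
seg 1: a=2, c=M1/2=1/3, d=(M2−M1)/(6·3)=-1/27, b=Δ1−h1·(2M1+M2)/6=0
t_q=9/2 → seg 1, τ=3/2; S=2+0·τ+1/3·τ²+-1/27·τ³=21/8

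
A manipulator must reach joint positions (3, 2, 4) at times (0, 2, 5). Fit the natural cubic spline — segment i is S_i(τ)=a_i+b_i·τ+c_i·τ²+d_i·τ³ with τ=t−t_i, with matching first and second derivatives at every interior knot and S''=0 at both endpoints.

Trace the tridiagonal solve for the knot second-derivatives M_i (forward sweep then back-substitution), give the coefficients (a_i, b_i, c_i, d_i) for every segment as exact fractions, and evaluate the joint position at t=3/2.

Δ: Δ0=-1/2, Δ1=2/3
row 1: diag=10, rhs=7; c'=3/10, d'=7/10
back: M1=7/10
M: M0=0, M1=7/10, M2=0
seg 0: a=3, c=M0/2=0, d=(M1−M0)/(6·2)=7/120, b=Δ0−h0·(2M0+M1)/6=-11/15
seg 1: a=2, c=M1/2=7/20, d=(M2−M1)/(6·3)=-7/180, b=Δ1−h1·(2M1+M2)/6=-1/30
t_q=3/2 → seg 0, τ=3/2; S=3+-11/15·τ+0·τ²+7/120·τ³=671/320

  seg 0: a=3 b=-11/15 c=0 d=7/120
  seg 1: a=2 b=-1/30 c=7/20 d=-7/180
S(3/2) = 671/320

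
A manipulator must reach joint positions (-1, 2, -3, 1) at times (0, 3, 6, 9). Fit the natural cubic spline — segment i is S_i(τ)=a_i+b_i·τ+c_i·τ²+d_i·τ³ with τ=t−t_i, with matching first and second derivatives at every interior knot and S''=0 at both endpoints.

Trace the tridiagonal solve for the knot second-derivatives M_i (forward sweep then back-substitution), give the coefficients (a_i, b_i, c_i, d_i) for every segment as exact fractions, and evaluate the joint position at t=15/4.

  seg 0: a=-1 b=86/45 c=0 d=-41/405
  seg 1: a=2 b=-37/45 c=-41/45 d=17/81
  seg 2: a=-3 b=-28/45 c=44/45 d=-44/405
S(15/4) = 307/320

Δ: Δ0=1, Δ1=-5/3, Δ2=4/3
row 1: diag=12, rhs=-16; c'=1/4, d'=-4/3
row 2: denom=12−3·1/4=45/4; d'=(18−3·-4/3)/(45/4)=88/45
back: M2=88/45
back: M1=-4/3−1/4·88/45=-82/45
M: M0=0, M1=-82/45, M2=88/45, M3=0
seg 0: a=-1, c=M0/2=0, d=(M1−M0)/(6·3)=-41/405, b=Δ0−h0·(2M0+M1)/6=86/45
seg 1: a=2, c=M1/2=-41/45, d=(M2−M1)/(6·3)=17/81, b=Δ1−h1·(2M1+M2)/6=-37/45
seg 2: a=-3, c=M2/2=44/45, d=(M3−M2)/(6·3)=-44/405, b=Δ2−h2·(2M2+M3)/6=-28/45
t_q=15/4 → seg 1, τ=3/4; S=2+-37/45·τ+-41/45·τ²+17/81·τ³=307/320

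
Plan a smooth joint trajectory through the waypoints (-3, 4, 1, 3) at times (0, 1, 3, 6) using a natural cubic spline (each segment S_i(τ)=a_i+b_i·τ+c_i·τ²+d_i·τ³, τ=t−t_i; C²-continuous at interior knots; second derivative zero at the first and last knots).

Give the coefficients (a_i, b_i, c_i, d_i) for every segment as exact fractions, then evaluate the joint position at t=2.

Δ: Δ0=7, Δ1=-3/2, Δ2=2/3
row 1: diag=6, rhs=-51; c'=1/3, d'=-17/2
row 2: denom=10−2·1/3=28/3; d'=(13−2·-17/2)/(28/3)=45/14
back: M2=45/14
back: M1=-17/2−1/3·45/14=-67/7
M: M0=0, M1=-67/7, M2=45/14, M3=0
seg 0: a=-3, c=M0/2=0, d=(M1−M0)/(6·1)=-67/42, b=Δ0−h0·(2M0+M1)/6=361/42
seg 1: a=4, c=M1/2=-67/14, d=(M2−M1)/(6·2)=179/168, b=Δ1−h1·(2M1+M2)/6=80/21
seg 2: a=1, c=M2/2=45/28, d=(M3−M2)/(6·3)=-5/28, b=Δ2−h2·(2M2+M3)/6=-107/42
t_q=2 → seg 1, τ=1; S=4+80/21·τ+-67/14·τ²+179/168·τ³=229/56

  seg 0: a=-3 b=361/42 c=0 d=-67/42
  seg 1: a=4 b=80/21 c=-67/14 d=179/168
  seg 2: a=1 b=-107/42 c=45/28 d=-5/28
S(2) = 229/56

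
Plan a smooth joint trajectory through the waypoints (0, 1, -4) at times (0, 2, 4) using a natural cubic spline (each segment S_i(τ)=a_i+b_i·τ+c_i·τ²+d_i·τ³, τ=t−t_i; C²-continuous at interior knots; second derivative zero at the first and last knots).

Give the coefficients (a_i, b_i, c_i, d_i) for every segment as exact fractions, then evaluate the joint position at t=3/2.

Δ: Δ0=1/2, Δ1=-5/2
row 1: diag=8, rhs=-18; c'=1/4, d'=-9/4
back: M1=-9/4
M: M0=0, M1=-9/4, M2=0
seg 0: a=0, c=M0/2=0, d=(M1−M0)/(6·2)=-3/16, b=Δ0−h0·(2M0+M1)/6=5/4
seg 1: a=1, c=M1/2=-9/8, d=(M2−M1)/(6·2)=3/16, b=Δ1−h1·(2M1+M2)/6=-1
t_q=3/2 → seg 0, τ=3/2; S=0+5/4·τ+0·τ²+-3/16·τ³=159/128

  seg 0: a=0 b=5/4 c=0 d=-3/16
  seg 1: a=1 b=-1 c=-9/8 d=3/16
S(3/2) = 159/128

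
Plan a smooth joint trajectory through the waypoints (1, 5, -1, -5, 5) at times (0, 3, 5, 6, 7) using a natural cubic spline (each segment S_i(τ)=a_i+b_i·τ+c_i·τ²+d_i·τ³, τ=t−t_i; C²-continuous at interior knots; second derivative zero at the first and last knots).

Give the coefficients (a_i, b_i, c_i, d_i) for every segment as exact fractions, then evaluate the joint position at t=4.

  seg 0: a=1 b=1429/642 c=0 d=-191/1926
  seg 1: a=5 b=-145/321 c=-191/214 d=-245/1284
  seg 2: a=-1 b=-2026/321 c=-218/107 d=1396/321
  seg 3: a=-5 b=854/321 c=1178/107 d=-1178/321
S(4) = 1483/428

Δ: Δ0=4/3, Δ1=-3, Δ2=-4, Δ3=10
row 1: diag=10, rhs=-26; c'=1/5, d'=-13/5
row 2: denom=6−2·1/5=28/5; d'=(-6−2·-13/5)/(28/5)=-1/7
row 3: denom=4−1·5/28=107/28; d'=(84−1·-1/7)/(107/28)=2356/107
back: M3=2356/107
back: M2=-1/7−5/28·2356/107=-436/107
back: M1=-13/5−1/5·-436/107=-191/107
M: M0=0, M1=-191/107, M2=-436/107, M3=2356/107, M4=0
seg 0: a=1, c=M0/2=0, d=(M1−M0)/(6·3)=-191/1926, b=Δ0−h0·(2M0+M1)/6=1429/642
seg 1: a=5, c=M1/2=-191/214, d=(M2−M1)/(6·2)=-245/1284, b=Δ1−h1·(2M1+M2)/6=-145/321
seg 2: a=-1, c=M2/2=-218/107, d=(M3−M2)/(6·1)=1396/321, b=Δ2−h2·(2M2+M3)/6=-2026/321
seg 3: a=-5, c=M3/2=1178/107, d=(M4−M3)/(6·1)=-1178/321, b=Δ3−h3·(2M3+M4)/6=854/321
t_q=4 → seg 1, τ=1; S=5+-145/321·τ+-191/214·τ²+-245/1284·τ³=1483/428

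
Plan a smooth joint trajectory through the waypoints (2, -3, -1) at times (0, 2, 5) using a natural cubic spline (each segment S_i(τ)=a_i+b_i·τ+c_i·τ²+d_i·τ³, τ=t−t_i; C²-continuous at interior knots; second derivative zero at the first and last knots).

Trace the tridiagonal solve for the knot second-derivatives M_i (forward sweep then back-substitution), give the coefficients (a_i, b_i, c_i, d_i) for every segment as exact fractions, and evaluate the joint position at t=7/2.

Δ: Δ0=-5/2, Δ1=2/3
row 1: diag=10, rhs=19; c'=3/10, d'=19/10
back: M1=19/10
M: M0=0, M1=19/10, M2=0
seg 0: a=2, c=M0/2=0, d=(M1−M0)/(6·2)=19/120, b=Δ0−h0·(2M0+M1)/6=-47/15
seg 1: a=-3, c=M1/2=19/20, d=(M2−M1)/(6·3)=-19/180, b=Δ1−h1·(2M1+M2)/6=-37/30
t_q=7/2 → seg 1, τ=3/2; S=-3+-37/30·τ+19/20·τ²+-19/180·τ³=-491/160

  seg 0: a=2 b=-47/15 c=0 d=19/120
  seg 1: a=-3 b=-37/30 c=19/20 d=-19/180
S(7/2) = -491/160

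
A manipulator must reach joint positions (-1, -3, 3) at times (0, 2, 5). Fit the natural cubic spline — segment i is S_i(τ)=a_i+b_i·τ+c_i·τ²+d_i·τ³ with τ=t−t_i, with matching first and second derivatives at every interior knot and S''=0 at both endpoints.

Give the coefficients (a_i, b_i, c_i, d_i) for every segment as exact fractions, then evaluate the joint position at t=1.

Δ: Δ0=-1, Δ1=2
row 1: diag=10, rhs=18; c'=3/10, d'=9/5
back: M1=9/5
M: M0=0, M1=9/5, M2=0
seg 0: a=-1, c=M0/2=0, d=(M1−M0)/(6·2)=3/20, b=Δ0−h0·(2M0+M1)/6=-8/5
seg 1: a=-3, c=M1/2=9/10, d=(M2−M1)/(6·3)=-1/10, b=Δ1−h1·(2M1+M2)/6=1/5
t_q=1 → seg 0, τ=1; S=-1+-8/5·τ+0·τ²+3/20·τ³=-49/20

  seg 0: a=-1 b=-8/5 c=0 d=3/20
  seg 1: a=-3 b=1/5 c=9/10 d=-1/10
S(1) = -49/20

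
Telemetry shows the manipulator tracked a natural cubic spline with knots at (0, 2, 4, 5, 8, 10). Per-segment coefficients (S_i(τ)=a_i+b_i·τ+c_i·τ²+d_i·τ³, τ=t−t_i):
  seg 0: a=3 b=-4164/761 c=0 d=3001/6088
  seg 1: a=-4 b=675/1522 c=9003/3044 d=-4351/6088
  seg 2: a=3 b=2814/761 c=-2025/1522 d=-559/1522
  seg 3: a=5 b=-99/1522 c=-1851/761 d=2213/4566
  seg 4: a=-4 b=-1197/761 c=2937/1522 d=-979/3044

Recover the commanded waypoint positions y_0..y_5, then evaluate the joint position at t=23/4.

y_0 = S_0(0) = a_0 = 3
y_1 = S_1(0) = a_1 = -4
y_2 = S_2(0) = a_2 = 3
y_3 = S_3(0) = a_3 = 5
y_4 = S_4(0) = a_4 = -4
y_5 = S_4(2) = -2
t_q=23/4 is in segment 3 (τ=3/4); S_3(τ)=368933/97408

y_0=3 y_1=-4 y_2=3 y_3=5 y_4=-4 y_5=-2
S(23/4) = 368933/97408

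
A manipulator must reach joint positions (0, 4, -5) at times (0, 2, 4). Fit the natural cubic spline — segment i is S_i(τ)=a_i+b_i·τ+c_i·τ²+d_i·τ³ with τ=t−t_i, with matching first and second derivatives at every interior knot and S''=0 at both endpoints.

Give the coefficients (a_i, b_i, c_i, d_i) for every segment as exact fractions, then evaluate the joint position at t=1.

  seg 0: a=0 b=29/8 c=0 d=-13/32
  seg 1: a=4 b=-5/4 c=-39/16 d=13/32
S(1) = 103/32

Δ: Δ0=2, Δ1=-9/2
row 1: diag=8, rhs=-39; c'=1/4, d'=-39/8
back: M1=-39/8
M: M0=0, M1=-39/8, M2=0
seg 0: a=0, c=M0/2=0, d=(M1−M0)/(6·2)=-13/32, b=Δ0−h0·(2M0+M1)/6=29/8
seg 1: a=4, c=M1/2=-39/16, d=(M2−M1)/(6·2)=13/32, b=Δ1−h1·(2M1+M2)/6=-5/4
t_q=1 → seg 0, τ=1; S=0+29/8·τ+0·τ²+-13/32·τ³=103/32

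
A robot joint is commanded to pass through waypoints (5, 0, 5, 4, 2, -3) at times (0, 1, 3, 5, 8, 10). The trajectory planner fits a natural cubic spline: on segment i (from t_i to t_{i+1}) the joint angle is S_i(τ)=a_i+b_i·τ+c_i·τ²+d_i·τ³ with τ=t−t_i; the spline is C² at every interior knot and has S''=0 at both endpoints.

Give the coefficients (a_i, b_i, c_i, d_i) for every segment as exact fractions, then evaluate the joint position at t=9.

Δ: Δ0=-5, Δ1=5/2, Δ2=-1/2, Δ3=-2/3, Δ4=-5/2
row 1: diag=6, rhs=45; c'=1/3, d'=15/2
row 2: denom=8−2·1/3=22/3; d'=(-18−2·15/2)/(22/3)=-9/2
row 3: denom=10−2·3/11=104/11; d'=(-1−2·-9/2)/(104/11)=11/13
row 4: denom=10−3·33/104=941/104; d'=(-11−3·11/13)/(941/104)=-1408/941
back: M4=-1408/941
back: M3=11/13−33/104·-1408/941=1243/941
back: M2=-9/2−3/11·1243/941=-9147/1882
back: M1=15/2−1/3·-9147/1882=8582/941
M: M0=0, M1=8582/941, M2=-9147/1882, M3=1243/941, M4=-1408/941, M5=0
seg 0: a=5, c=M0/2=0, d=(M1−M0)/(6·1)=4291/2823, b=Δ0−h0·(2M0+M1)/6=-18406/2823
seg 1: a=0, c=M1/2=4291/941, d=(M2−M1)/(6·2)=-26311/22584, b=Δ1−h1·(2M1+M2)/6=-5533/2823
seg 2: a=5, c=M2/2=-9147/3764, d=(M3−M2)/(6·2)=11633/22584, b=Δ2−h2·(2M2+M3)/6=12985/5646
seg 3: a=4, c=M3/2=1243/1882, d=(M4−M3)/(6·3)=-2651/16938, b=Δ3−h3·(2M3+M4)/6=-3499/2823
seg 4: a=2, c=M4/2=-704/941, d=(M5−M4)/(6·2)=352/2823, b=Δ4−h4·(2M4+M5)/6=-8483/5646
t_q=9 → seg 4, τ=1; S=2+-8483/5646·τ+-704/941·τ²+352/2823·τ³=-237/1882

  seg 0: a=5 b=-18406/2823 c=0 d=4291/2823
  seg 1: a=0 b=-5533/2823 c=4291/941 d=-26311/22584
  seg 2: a=5 b=12985/5646 c=-9147/3764 d=11633/22584
  seg 3: a=4 b=-3499/2823 c=1243/1882 d=-2651/16938
  seg 4: a=2 b=-8483/5646 c=-704/941 d=352/2823
S(9) = -237/1882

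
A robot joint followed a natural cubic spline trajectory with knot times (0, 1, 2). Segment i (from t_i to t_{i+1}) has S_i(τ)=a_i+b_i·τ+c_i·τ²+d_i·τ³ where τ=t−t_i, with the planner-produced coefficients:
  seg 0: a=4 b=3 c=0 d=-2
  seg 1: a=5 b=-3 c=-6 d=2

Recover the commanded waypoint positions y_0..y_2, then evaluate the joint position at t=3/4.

y_0=4 y_1=5 y_2=-2
S(3/4) = 173/32

y_0 = S_0(0) = a_0 = 4
y_1 = S_1(0) = a_1 = 5
y_2 = S_1(1) = -2
t_q=3/4 is in segment 0 (τ=3/4); S_0(τ)=173/32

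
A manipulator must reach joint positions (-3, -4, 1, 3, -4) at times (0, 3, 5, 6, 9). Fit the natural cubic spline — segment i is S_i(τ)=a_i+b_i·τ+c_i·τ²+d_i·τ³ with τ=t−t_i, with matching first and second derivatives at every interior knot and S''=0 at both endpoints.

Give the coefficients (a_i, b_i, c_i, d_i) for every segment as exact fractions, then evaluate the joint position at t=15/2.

Δ: Δ0=-1/3, Δ1=5/2, Δ2=2, Δ3=-7/3
row 1: diag=10, rhs=17; c'=1/5, d'=17/10
row 2: denom=6−2·1/5=28/5; d'=(-3−2·17/10)/(28/5)=-8/7
row 3: denom=8−1·5/28=219/28; d'=(-26−1·-8/7)/(219/28)=-232/73
back: M3=-232/73
back: M2=-8/7−5/28·-232/73=-42/73
back: M1=17/10−1/5·-42/73=265/146
M: M0=0, M1=265/146, M2=-42/73, M3=-232/73, M4=0
seg 0: a=-3, c=M0/2=0, d=(M1−M0)/(6·3)=265/2628, b=Δ0−h0·(2M0+M1)/6=-1087/876
seg 1: a=-4, c=M1/2=265/292, d=(M2−M1)/(6·2)=-349/1752, b=Δ1−h1·(2M1+M2)/6=649/438
seg 2: a=1, c=M2/2=-21/73, d=(M3−M2)/(6·1)=-95/219, b=Δ2−h2·(2M2+M3)/6=596/219
seg 3: a=3, c=M3/2=-116/73, d=(M4−M3)/(6·3)=116/657, b=Δ3−h3·(2M3+M4)/6=185/219
t_q=15/2 → seg 3, τ=3/2; S=3+185/219·τ+-116/73·τ²+116/657·τ³=94/73

  seg 0: a=-3 b=-1087/876 c=0 d=265/2628
  seg 1: a=-4 b=649/438 c=265/292 d=-349/1752
  seg 2: a=1 b=596/219 c=-21/73 d=-95/219
  seg 3: a=3 b=185/219 c=-116/73 d=116/657
S(15/2) = 94/73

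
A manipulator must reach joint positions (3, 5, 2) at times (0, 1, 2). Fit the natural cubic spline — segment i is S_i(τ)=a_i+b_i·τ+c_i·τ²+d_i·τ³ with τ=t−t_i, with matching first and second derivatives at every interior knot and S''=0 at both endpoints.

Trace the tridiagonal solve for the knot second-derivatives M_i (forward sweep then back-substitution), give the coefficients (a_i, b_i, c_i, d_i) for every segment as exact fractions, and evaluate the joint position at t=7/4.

  seg 0: a=3 b=13/4 c=0 d=-5/4
  seg 1: a=5 b=-1/2 c=-15/4 d=5/4
S(7/4) = 779/256

Δ: Δ0=2, Δ1=-3
row 1: diag=4, rhs=-30; c'=1/4, d'=-15/2
back: M1=-15/2
M: M0=0, M1=-15/2, M2=0
seg 0: a=3, c=M0/2=0, d=(M1−M0)/(6·1)=-5/4, b=Δ0−h0·(2M0+M1)/6=13/4
seg 1: a=5, c=M1/2=-15/4, d=(M2−M1)/(6·1)=5/4, b=Δ1−h1·(2M1+M2)/6=-1/2
t_q=7/4 → seg 1, τ=3/4; S=5+-1/2·τ+-15/4·τ²+5/4·τ³=779/256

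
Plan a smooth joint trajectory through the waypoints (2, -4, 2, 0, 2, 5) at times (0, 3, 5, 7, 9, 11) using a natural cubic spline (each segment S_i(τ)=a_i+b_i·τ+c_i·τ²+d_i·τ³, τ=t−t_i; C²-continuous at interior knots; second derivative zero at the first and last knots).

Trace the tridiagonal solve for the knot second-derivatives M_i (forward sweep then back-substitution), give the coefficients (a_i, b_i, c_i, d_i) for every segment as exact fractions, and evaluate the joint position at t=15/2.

  seg 0: a=2 b=-841/212 c=0 d=139/636
  seg 1: a=-4 b=205/106 c=417/212 d=-38/53
  seg 2: a=2 b=127/106 c=-495/212 d=131/212
  seg 3: a=0 b=-77/106 c=291/212 d=-27/106
  seg 4: a=2 b=181/106 c=-33/212 d=11/424
S(15/2) = -11/212

Δ: Δ0=-2, Δ1=3, Δ2=-1, Δ3=1, Δ4=3/2
row 1: diag=10, rhs=30; c'=1/5, d'=3
row 2: denom=8−2·1/5=38/5; d'=(-24−2·3)/(38/5)=-75/19
row 3: denom=8−2·5/19=142/19; d'=(12−2·-75/19)/(142/19)=189/71
row 4: denom=8−2·19/71=530/71; d'=(3−2·189/71)/(530/71)=-33/106
back: M4=-33/106
back: M3=189/71−19/71·-33/106=291/106
back: M2=-75/19−5/19·291/106=-495/106
back: M1=3−1/5·-495/106=417/106
M: M0=0, M1=417/106, M2=-495/106, M3=291/106, M4=-33/106, M5=0
seg 0: a=2, c=M0/2=0, d=(M1−M0)/(6·3)=139/636, b=Δ0−h0·(2M0+M1)/6=-841/212
seg 1: a=-4, c=M1/2=417/212, d=(M2−M1)/(6·2)=-38/53, b=Δ1−h1·(2M1+M2)/6=205/106
seg 2: a=2, c=M2/2=-495/212, d=(M3−M2)/(6·2)=131/212, b=Δ2−h2·(2M2+M3)/6=127/106
seg 3: a=0, c=M3/2=291/212, d=(M4−M3)/(6·2)=-27/106, b=Δ3−h3·(2M3+M4)/6=-77/106
seg 4: a=2, c=M4/2=-33/212, d=(M5−M4)/(6·2)=11/424, b=Δ4−h4·(2M4+M5)/6=181/106
t_q=15/2 → seg 3, τ=1/2; S=0+-77/106·τ+291/212·τ²+-27/106·τ³=-11/212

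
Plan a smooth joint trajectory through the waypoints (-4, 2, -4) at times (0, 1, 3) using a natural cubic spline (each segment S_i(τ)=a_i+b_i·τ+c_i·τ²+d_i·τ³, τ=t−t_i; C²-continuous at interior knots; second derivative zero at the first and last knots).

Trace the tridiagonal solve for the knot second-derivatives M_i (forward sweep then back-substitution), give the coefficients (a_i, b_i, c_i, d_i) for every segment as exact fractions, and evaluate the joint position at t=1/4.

Δ: Δ0=6, Δ1=-3
row 1: diag=6, rhs=-54; c'=1/3, d'=-9
back: M1=-9
M: M0=0, M1=-9, M2=0
seg 0: a=-4, c=M0/2=0, d=(M1−M0)/(6·1)=-3/2, b=Δ0−h0·(2M0+M1)/6=15/2
seg 1: a=2, c=M1/2=-9/2, d=(M2−M1)/(6·2)=3/4, b=Δ1−h1·(2M1+M2)/6=3
t_q=1/4 → seg 0, τ=1/4; S=-4+15/2·τ+0·τ²+-3/2·τ³=-275/128

  seg 0: a=-4 b=15/2 c=0 d=-3/2
  seg 1: a=2 b=3 c=-9/2 d=3/4
S(1/4) = -275/128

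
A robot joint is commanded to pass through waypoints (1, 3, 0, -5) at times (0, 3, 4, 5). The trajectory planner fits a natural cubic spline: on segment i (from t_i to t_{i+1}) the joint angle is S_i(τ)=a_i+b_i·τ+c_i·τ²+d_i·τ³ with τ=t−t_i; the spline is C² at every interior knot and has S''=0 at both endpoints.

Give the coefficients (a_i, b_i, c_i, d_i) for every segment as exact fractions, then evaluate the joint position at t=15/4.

Δ: Δ0=2/3, Δ1=-3, Δ2=-5
row 1: diag=8, rhs=-22; c'=1/8, d'=-11/4
row 2: denom=4−1·1/8=31/8; d'=(-12−1·-11/4)/(31/8)=-74/31
back: M2=-74/31
back: M1=-11/4−1/8·-74/31=-76/31
M: M0=0, M1=-76/31, M2=-74/31, M3=0
seg 0: a=1, c=M0/2=0, d=(M1−M0)/(6·3)=-38/279, b=Δ0−h0·(2M0+M1)/6=176/93
seg 1: a=3, c=M1/2=-38/31, d=(M2−M1)/(6·1)=1/93, b=Δ1−h1·(2M1+M2)/6=-166/93
seg 2: a=0, c=M2/2=-37/31, d=(M3−M2)/(6·1)=37/93, b=Δ2−h2·(2M2+M3)/6=-391/93
t_q=15/4 → seg 1, τ=3/4; S=3+-166/93·τ+-38/31·τ²+1/93·τ³=1937/1984

  seg 0: a=1 b=176/93 c=0 d=-38/279
  seg 1: a=3 b=-166/93 c=-38/31 d=1/93
  seg 2: a=0 b=-391/93 c=-37/31 d=37/93
S(15/4) = 1937/1984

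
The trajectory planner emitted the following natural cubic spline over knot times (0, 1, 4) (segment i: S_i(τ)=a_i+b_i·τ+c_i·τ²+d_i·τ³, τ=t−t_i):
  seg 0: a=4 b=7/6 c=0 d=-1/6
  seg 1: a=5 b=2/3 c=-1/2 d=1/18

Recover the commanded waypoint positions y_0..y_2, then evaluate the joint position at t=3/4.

y_0 = S_0(0) = a_0 = 4
y_1 = S_1(0) = a_1 = 5
y_2 = S_1(3) = 4
t_q=3/4 is in segment 0 (τ=3/4); S_0(τ)=615/128

y_0=4 y_1=5 y_2=4
S(3/4) = 615/128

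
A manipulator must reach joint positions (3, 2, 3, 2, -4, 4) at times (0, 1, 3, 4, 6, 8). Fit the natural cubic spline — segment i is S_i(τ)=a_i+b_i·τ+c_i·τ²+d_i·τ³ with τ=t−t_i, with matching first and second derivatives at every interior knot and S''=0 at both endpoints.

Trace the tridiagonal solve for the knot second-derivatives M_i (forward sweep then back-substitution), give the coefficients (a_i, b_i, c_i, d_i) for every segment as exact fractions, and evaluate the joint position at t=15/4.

  seg 0: a=3 b=-227/170 c=0 d=57/170
  seg 1: a=2 b=-28/85 c=171/170 d=-201/680
  seg 2: a=3 b=5/34 c=-261/340 d=-129/340
  seg 3: a=2 b=-859/340 c=-162/85 d=227/272
  seg 4: a=-4 b=-23/170 c=2109/680 d=-703/1360
S(15/4) = 54801/21760

Δ: Δ0=-1, Δ1=1/2, Δ2=-1, Δ3=-3, Δ4=4
row 1: diag=6, rhs=9; c'=1/3, d'=3/2
row 2: denom=6−2·1/3=16/3; d'=(-9−2·3/2)/(16/3)=-9/4
row 3: denom=6−1·3/16=93/16; d'=(-12−1·-9/4)/(93/16)=-52/31
row 4: denom=8−2·32/93=680/93; d'=(42−2·-52/31)/(680/93)=2109/340
back: M4=2109/340
back: M3=-52/31−32/93·2109/340=-324/85
back: M2=-9/4−3/16·-324/85=-261/170
back: M1=3/2−1/3·-261/170=171/85
M: M0=0, M1=171/85, M2=-261/170, M3=-324/85, M4=2109/340, M5=0
seg 0: a=3, c=M0/2=0, d=(M1−M0)/(6·1)=57/170, b=Δ0−h0·(2M0+M1)/6=-227/170
seg 1: a=2, c=M1/2=171/170, d=(M2−M1)/(6·2)=-201/680, b=Δ1−h1·(2M1+M2)/6=-28/85
seg 2: a=3, c=M2/2=-261/340, d=(M3−M2)/(6·1)=-129/340, b=Δ2−h2·(2M2+M3)/6=5/34
seg 3: a=2, c=M3/2=-162/85, d=(M4−M3)/(6·2)=227/272, b=Δ3−h3·(2M3+M4)/6=-859/340
seg 4: a=-4, c=M4/2=2109/680, d=(M5−M4)/(6·2)=-703/1360, b=Δ4−h4·(2M4+M5)/6=-23/170
t_q=15/4 → seg 2, τ=3/4; S=3+5/34·τ+-261/340·τ²+-129/340·τ³=54801/21760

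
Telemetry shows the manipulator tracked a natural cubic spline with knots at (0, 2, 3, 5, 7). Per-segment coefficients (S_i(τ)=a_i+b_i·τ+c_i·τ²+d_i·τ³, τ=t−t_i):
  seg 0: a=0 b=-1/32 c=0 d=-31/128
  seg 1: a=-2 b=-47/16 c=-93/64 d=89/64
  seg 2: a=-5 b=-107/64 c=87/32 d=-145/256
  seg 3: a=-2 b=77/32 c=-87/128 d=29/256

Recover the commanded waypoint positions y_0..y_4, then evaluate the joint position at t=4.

y_0 = S_0(0) = a_0 = 0
y_1 = S_1(0) = a_1 = -2
y_2 = S_2(0) = a_2 = -5
y_3 = S_3(0) = a_3 = -2
y_4 = S_3(2) = 1
t_q=4 is in segment 2 (τ=1); S_2(τ)=-1157/256

y_0=0 y_1=-2 y_2=-5 y_3=-2 y_4=1
S(4) = -1157/256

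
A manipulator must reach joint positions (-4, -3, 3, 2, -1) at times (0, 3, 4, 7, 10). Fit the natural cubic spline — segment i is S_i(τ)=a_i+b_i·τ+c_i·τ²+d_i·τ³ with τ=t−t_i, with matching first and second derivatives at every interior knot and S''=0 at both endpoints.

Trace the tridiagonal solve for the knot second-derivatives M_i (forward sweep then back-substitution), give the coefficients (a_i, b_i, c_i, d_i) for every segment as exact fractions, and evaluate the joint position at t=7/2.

Δ: Δ0=1/3, Δ1=6, Δ2=-1/3, Δ3=-1
row 1: diag=8, rhs=34; c'=1/8, d'=17/4
row 2: denom=8−1·1/8=63/8; d'=(-38−1·17/4)/(63/8)=-338/63
row 3: denom=12−3·8/21=76/7; d'=(-4−3·-338/63)/(76/7)=127/114
back: M3=127/114
back: M2=-338/63−8/21·127/114=-110/19
back: M1=17/4−1/8·-110/19=189/38
M: M0=0, M1=189/38, M2=-110/19, M3=127/114, M4=0
seg 0: a=-4, c=M0/2=0, d=(M1−M0)/(6·3)=21/76, b=Δ0−h0·(2M0+M1)/6=-491/228
seg 1: a=-3, c=M1/2=189/76, d=(M2−M1)/(6·1)=-409/228, b=Δ1−h1·(2M1+M2)/6=605/114
seg 2: a=3, c=M2/2=-55/19, d=(M3−M2)/(6·3)=787/2052, b=Δ2−h2·(2M2+M3)/6=1117/228
seg 3: a=2, c=M3/2=127/228, d=(M4−M3)/(6·3)=-127/2052, b=Δ3−h3·(2M3+M4)/6=-241/114
t_q=7/2 → seg 1, τ=1/2; S=-3+605/114·τ+189/76·τ²+-409/228·τ³=31/608

  seg 0: a=-4 b=-491/228 c=0 d=21/76
  seg 1: a=-3 b=605/114 c=189/76 d=-409/228
  seg 2: a=3 b=1117/228 c=-55/19 d=787/2052
  seg 3: a=2 b=-241/114 c=127/228 d=-127/2052
S(7/2) = 31/608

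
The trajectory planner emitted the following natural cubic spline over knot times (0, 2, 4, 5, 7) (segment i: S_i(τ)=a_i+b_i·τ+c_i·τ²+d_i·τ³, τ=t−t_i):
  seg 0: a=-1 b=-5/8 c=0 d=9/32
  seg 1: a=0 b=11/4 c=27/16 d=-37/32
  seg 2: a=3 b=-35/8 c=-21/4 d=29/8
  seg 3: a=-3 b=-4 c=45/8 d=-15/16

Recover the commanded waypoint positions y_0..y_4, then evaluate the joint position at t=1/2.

y_0 = S_0(0) = a_0 = -1
y_1 = S_1(0) = a_1 = 0
y_2 = S_2(0) = a_2 = 3
y_3 = S_3(0) = a_3 = -3
y_4 = S_3(2) = 4
t_q=1/2 is in segment 0 (τ=1/2); S_0(τ)=-327/256

y_0=-1 y_1=0 y_2=3 y_3=-3 y_4=4
S(1/2) = -327/256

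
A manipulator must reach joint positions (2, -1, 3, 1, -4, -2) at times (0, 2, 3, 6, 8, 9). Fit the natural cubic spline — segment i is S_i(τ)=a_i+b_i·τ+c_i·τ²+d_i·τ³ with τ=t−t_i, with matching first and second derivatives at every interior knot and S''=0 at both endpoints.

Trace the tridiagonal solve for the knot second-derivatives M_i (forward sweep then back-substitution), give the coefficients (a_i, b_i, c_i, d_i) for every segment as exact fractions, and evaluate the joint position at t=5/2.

Δ: Δ0=-3/2, Δ1=4, Δ2=-2/3, Δ3=-5/2, Δ4=2
row 1: diag=6, rhs=33; c'=1/6, d'=11/2
row 2: denom=8−1·1/6=47/6; d'=(-28−1·11/2)/(47/6)=-201/47
row 3: denom=10−3·18/47=416/47; d'=(-11−3·-201/47)/(416/47)=43/208
row 4: denom=6−2·47/208=577/104; d'=(27−2·43/208)/(577/104)=2765/577
back: M4=2765/577
back: M3=43/208−47/208·2765/577=-1011/1154
back: M2=-201/47−18/47·-1011/1154=-2274/577
back: M1=11/2−1/6·-2274/577=7105/1154
M: M0=0, M1=7105/1154, M2=-2274/577, M3=-1011/1154, M4=2765/577, M5=0
seg 0: a=2, c=M0/2=0, d=(M1−M0)/(6·2)=7105/13848, b=Δ0−h0·(2M0+M1)/6=-6149/1731
seg 1: a=-1, c=M1/2=7105/2308, d=(M2−M1)/(6·1)=-11653/6924, b=Δ1−h1·(2M1+M2)/6=9017/3462
seg 2: a=3, c=M2/2=-1137/577, d=(M3−M2)/(6·3)=393/2308, b=Δ2−h2·(2M2+M3)/6=25705/6924
seg 3: a=1, c=M3/2=-1011/2308, d=(M4−M3)/(6·2)=6541/13848, b=Δ3−h3·(2M3+M4)/6=-12163/3462
seg 4: a=-4, c=M4/2=2765/1154, d=(M5−M4)/(6·1)=-2765/3462, b=Δ4−h4·(2M4+M5)/6=697/1731
t_q=5/2 → seg 1, τ=1/2; S=-1+9017/3462·τ+7105/2308·τ²+-11653/6924·τ³=15907/18464

  seg 0: a=2 b=-6149/1731 c=0 d=7105/13848
  seg 1: a=-1 b=9017/3462 c=7105/2308 d=-11653/6924
  seg 2: a=3 b=25705/6924 c=-1137/577 d=393/2308
  seg 3: a=1 b=-12163/3462 c=-1011/2308 d=6541/13848
  seg 4: a=-4 b=697/1731 c=2765/1154 d=-2765/3462
S(5/2) = 15907/18464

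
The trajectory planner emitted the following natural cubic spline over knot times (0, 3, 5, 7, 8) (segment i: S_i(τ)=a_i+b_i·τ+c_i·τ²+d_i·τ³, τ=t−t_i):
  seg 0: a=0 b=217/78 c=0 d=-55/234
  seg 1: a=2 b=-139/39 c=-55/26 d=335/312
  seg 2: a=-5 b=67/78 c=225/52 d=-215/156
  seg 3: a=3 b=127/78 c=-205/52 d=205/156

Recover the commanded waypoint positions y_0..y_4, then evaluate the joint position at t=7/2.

y_0=0 y_1=2 y_2=-5 y_3=3 y_4=2
S(7/2) = -147/832

y_0 = S_0(0) = a_0 = 0
y_1 = S_1(0) = a_1 = 2
y_2 = S_2(0) = a_2 = -5
y_3 = S_3(0) = a_3 = 3
y_4 = S_3(1) = 2
t_q=7/2 is in segment 1 (τ=1/2); S_1(τ)=-147/832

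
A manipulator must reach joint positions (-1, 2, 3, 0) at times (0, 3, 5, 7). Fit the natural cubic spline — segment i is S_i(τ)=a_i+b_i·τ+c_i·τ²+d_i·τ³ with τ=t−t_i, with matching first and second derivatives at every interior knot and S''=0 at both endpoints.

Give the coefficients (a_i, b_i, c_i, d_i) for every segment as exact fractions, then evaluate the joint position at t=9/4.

  seg 0: a=-1 b=1 c=0 d=0
  seg 1: a=2 b=1 c=0 d=-1/8
  seg 2: a=3 b=-1/2 c=-3/4 d=1/8
S(9/4) = 5/4

Δ: Δ0=1, Δ1=1/2, Δ2=-3/2
row 1: diag=10, rhs=-3; c'=1/5, d'=-3/10
row 2: denom=8−2·1/5=38/5; d'=(-12−2·-3/10)/(38/5)=-3/2
back: M2=-3/2
back: M1=-3/10−1/5·-3/2=0
M: M0=0, M1=0, M2=-3/2, M3=0
seg 0: a=-1, c=M0/2=0, d=(M1−M0)/(6·3)=0, b=Δ0−h0·(2M0+M1)/6=1
seg 1: a=2, c=M1/2=0, d=(M2−M1)/(6·2)=-1/8, b=Δ1−h1·(2M1+M2)/6=1
seg 2: a=3, c=M2/2=-3/4, d=(M3−M2)/(6·2)=1/8, b=Δ2−h2·(2M2+M3)/6=-1/2
t_q=9/4 → seg 0, τ=9/4; S=-1+1·τ+0·τ²+0·τ³=5/4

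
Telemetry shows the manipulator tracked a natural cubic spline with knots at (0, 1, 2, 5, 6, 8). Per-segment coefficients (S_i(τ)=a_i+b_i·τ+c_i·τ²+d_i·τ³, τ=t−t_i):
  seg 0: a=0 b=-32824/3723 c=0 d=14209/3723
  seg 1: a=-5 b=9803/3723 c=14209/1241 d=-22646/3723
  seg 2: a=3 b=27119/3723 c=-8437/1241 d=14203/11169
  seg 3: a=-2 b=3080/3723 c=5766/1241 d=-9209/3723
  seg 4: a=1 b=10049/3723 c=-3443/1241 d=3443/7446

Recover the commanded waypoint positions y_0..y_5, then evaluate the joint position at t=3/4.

y_0=0 y_1=-5 y_2=3 y_3=-2 y_4=1 y_5=-1
S(3/4) = -397303/79424

y_0 = S_0(0) = a_0 = 0
y_1 = S_1(0) = a_1 = -5
y_2 = S_2(0) = a_2 = 3
y_3 = S_3(0) = a_3 = -2
y_4 = S_4(0) = a_4 = 1
y_5 = S_4(2) = -1
t_q=3/4 is in segment 0 (τ=3/4); S_0(τ)=-397303/79424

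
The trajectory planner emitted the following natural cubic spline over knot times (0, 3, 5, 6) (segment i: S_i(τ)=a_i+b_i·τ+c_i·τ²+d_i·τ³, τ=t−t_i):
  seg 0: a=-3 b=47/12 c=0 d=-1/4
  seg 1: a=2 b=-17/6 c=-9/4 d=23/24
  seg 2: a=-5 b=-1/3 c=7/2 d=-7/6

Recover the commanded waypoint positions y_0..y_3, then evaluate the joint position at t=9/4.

y_0=-3 y_1=2 y_2=-5 y_3=-3
S(9/4) = 759/256

y_0 = S_0(0) = a_0 = -3
y_1 = S_1(0) = a_1 = 2
y_2 = S_2(0) = a_2 = -5
y_3 = S_2(1) = -3
t_q=9/4 is in segment 0 (τ=9/4); S_0(τ)=759/256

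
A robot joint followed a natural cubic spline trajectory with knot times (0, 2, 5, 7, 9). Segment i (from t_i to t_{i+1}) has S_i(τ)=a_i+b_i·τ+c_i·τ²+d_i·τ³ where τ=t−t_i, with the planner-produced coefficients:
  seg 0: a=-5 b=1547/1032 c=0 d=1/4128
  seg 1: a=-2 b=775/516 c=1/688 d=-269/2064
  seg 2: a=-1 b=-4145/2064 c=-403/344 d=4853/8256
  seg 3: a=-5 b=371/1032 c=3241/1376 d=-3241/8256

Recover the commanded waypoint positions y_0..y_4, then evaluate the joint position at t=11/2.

y_0 = S_0(0) = a_0 = -5
y_1 = S_1(0) = a_1 = -2
y_2 = S_2(0) = a_2 = -1
y_3 = S_3(0) = a_3 = -5
y_4 = S_3(2) = 2
t_q=11/2 is in segment 2 (τ=1/2); S_2(τ)=-48953/22016

y_0=-5 y_1=-2 y_2=-1 y_3=-5 y_4=2
S(11/2) = -48953/22016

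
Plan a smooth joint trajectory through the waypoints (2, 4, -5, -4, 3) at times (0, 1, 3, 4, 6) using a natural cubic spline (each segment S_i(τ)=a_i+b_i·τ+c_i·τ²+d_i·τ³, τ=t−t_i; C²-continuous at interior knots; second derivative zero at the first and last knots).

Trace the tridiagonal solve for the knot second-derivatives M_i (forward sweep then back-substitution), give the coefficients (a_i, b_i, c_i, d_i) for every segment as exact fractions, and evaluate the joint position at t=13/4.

Δ: Δ0=2, Δ1=-9/2, Δ2=1, Δ3=7/2
row 1: diag=6, rhs=-39; c'=1/3, d'=-13/2
row 2: denom=6−2·1/3=16/3; d'=(33−2·-13/2)/(16/3)=69/8
row 3: denom=6−1·3/16=93/16; d'=(15−1·69/8)/(93/16)=34/31
back: M3=34/31
back: M2=69/8−3/16·34/31=261/31
back: M1=-13/2−1/3·261/31=-577/62
M: M0=0, M1=-577/62, M2=261/31, M3=34/31, M4=0
seg 0: a=2, c=M0/2=0, d=(M1−M0)/(6·1)=-577/372, b=Δ0−h0·(2M0+M1)/6=1321/372
seg 1: a=4, c=M1/2=-577/124, d=(M2−M1)/(6·2)=1099/744, b=Δ1−h1·(2M1+M2)/6=-205/186
seg 2: a=-5, c=M2/2=261/62, d=(M3−M2)/(6·1)=-227/186, b=Δ2−h2·(2M2+M3)/6=-185/93
seg 3: a=-4, c=M3/2=17/31, d=(M4−M3)/(6·2)=-17/186, b=Δ3−h3·(2M3+M4)/6=515/186
t_q=13/4 → seg 2, τ=1/4; S=-5+-185/93·τ+261/62·τ²+-227/186·τ³=-20845/3968

  seg 0: a=2 b=1321/372 c=0 d=-577/372
  seg 1: a=4 b=-205/186 c=-577/124 d=1099/744
  seg 2: a=-5 b=-185/93 c=261/62 d=-227/186
  seg 3: a=-4 b=515/186 c=17/31 d=-17/186
S(13/4) = -20845/3968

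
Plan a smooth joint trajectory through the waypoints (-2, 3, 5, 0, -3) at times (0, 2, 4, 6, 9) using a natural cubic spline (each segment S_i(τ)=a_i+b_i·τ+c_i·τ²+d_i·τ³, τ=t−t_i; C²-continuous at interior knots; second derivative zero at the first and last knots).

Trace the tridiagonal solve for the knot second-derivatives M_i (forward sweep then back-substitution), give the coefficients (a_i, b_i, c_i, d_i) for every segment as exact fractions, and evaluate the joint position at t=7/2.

  seg 0: a=-2 b=187/71 c=0 d=-19/568
  seg 1: a=3 b=317/142 c=-57/284 d=-59/284
  seg 2: a=5 b=-151/142 c=-411/284 d=207/568
  seg 3: a=0 b=-176/71 c=105/142 d=-35/426
S(7/2) = 11805/2272

Δ: Δ0=5/2, Δ1=1, Δ2=-5/2, Δ3=-1
row 1: diag=8, rhs=-9; c'=1/4, d'=-9/8
row 2: denom=8−2·1/4=15/2; d'=(-21−2·-9/8)/(15/2)=-5/2
row 3: denom=10−2·4/15=142/15; d'=(9−2·-5/2)/(142/15)=105/71
back: M3=105/71
back: M2=-5/2−4/15·105/71=-411/142
back: M1=-9/8−1/4·-411/142=-57/142
M: M0=0, M1=-57/142, M2=-411/142, M3=105/71, M4=0
seg 0: a=-2, c=M0/2=0, d=(M1−M0)/(6·2)=-19/568, b=Δ0−h0·(2M0+M1)/6=187/71
seg 1: a=3, c=M1/2=-57/284, d=(M2−M1)/(6·2)=-59/284, b=Δ1−h1·(2M1+M2)/6=317/142
seg 2: a=5, c=M2/2=-411/284, d=(M3−M2)/(6·2)=207/568, b=Δ2−h2·(2M2+M3)/6=-151/142
seg 3: a=0, c=M3/2=105/142, d=(M4−M3)/(6·3)=-35/426, b=Δ3−h3·(2M3+M4)/6=-176/71
t_q=7/2 → seg 1, τ=3/2; S=3+317/142·τ+-57/284·τ²+-59/284·τ³=11805/2272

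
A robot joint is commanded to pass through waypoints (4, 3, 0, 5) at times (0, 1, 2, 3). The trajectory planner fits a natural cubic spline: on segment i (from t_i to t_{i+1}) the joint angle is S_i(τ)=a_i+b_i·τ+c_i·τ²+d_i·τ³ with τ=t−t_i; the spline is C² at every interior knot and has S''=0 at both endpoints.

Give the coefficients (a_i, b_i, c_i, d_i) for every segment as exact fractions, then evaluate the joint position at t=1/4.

  seg 0: a=4 b=1/15 c=0 d=-16/15
  seg 1: a=3 b=-47/15 c=-16/5 d=10/3
  seg 2: a=0 b=7/15 c=34/5 d=-34/15
S(1/4) = 4

Δ: Δ0=-1, Δ1=-3, Δ2=5
row 1: diag=4, rhs=-12; c'=1/4, d'=-3
row 2: denom=4−1·1/4=15/4; d'=(48−1·-3)/(15/4)=68/5
back: M2=68/5
back: M1=-3−1/4·68/5=-32/5
M: M0=0, M1=-32/5, M2=68/5, M3=0
seg 0: a=4, c=M0/2=0, d=(M1−M0)/(6·1)=-16/15, b=Δ0−h0·(2M0+M1)/6=1/15
seg 1: a=3, c=M1/2=-16/5, d=(M2−M1)/(6·1)=10/3, b=Δ1−h1·(2M1+M2)/6=-47/15
seg 2: a=0, c=M2/2=34/5, d=(M3−M2)/(6·1)=-34/15, b=Δ2−h2·(2M2+M3)/6=7/15
t_q=1/4 → seg 0, τ=1/4; S=4+1/15·τ+0·τ²+-16/15·τ³=4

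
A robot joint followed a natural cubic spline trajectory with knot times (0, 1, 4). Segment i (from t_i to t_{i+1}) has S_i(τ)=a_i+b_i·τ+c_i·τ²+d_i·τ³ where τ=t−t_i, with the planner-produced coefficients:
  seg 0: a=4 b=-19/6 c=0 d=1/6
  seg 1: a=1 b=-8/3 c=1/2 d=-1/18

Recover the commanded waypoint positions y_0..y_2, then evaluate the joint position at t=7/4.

y_0 = S_0(0) = a_0 = 4
y_1 = S_1(0) = a_1 = 1
y_2 = S_1(3) = -4
t_q=7/4 is in segment 1 (τ=3/4); S_1(τ)=-95/128

y_0=4 y_1=1 y_2=-4
S(7/4) = -95/128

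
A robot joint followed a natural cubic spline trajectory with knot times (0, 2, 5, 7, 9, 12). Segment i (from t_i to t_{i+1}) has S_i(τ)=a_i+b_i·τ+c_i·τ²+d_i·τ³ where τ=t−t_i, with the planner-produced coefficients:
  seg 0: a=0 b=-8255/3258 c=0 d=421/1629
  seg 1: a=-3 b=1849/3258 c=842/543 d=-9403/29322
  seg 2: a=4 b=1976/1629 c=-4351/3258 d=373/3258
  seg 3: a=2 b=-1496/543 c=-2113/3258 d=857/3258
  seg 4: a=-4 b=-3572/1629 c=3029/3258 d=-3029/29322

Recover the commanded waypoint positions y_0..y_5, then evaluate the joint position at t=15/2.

y_0=0 y_1=-3 y_2=4 y_3=2 y_4=-4 y_5=-5
S(15/2) = 4285/8688

y_0 = S_0(0) = a_0 = 0
y_1 = S_1(0) = a_1 = -3
y_2 = S_2(0) = a_2 = 4
y_3 = S_3(0) = a_3 = 2
y_4 = S_4(0) = a_4 = -4
y_5 = S_4(3) = -5
t_q=15/2 is in segment 3 (τ=1/2); S_3(τ)=4285/8688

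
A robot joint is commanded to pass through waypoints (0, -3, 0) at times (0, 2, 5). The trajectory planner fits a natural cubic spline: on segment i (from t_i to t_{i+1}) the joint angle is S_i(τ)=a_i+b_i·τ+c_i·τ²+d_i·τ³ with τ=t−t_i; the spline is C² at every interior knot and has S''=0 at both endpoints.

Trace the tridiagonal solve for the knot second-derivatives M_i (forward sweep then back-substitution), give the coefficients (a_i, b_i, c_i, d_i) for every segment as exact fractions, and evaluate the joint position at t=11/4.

Δ: Δ0=-3/2, Δ1=1
row 1: diag=10, rhs=15; c'=3/10, d'=3/2
back: M1=3/2
M: M0=0, M1=3/2, M2=0
seg 0: a=0, c=M0/2=0, d=(M1−M0)/(6·2)=1/8, b=Δ0−h0·(2M0+M1)/6=-2
seg 1: a=-3, c=M1/2=3/4, d=(M2−M1)/(6·3)=-1/12, b=Δ1−h1·(2M1+M2)/6=-1/2
t_q=11/4 → seg 1, τ=3/4; S=-3+-1/2·τ+3/4·τ²+-1/12·τ³=-765/256

  seg 0: a=0 b=-2 c=0 d=1/8
  seg 1: a=-3 b=-1/2 c=3/4 d=-1/12
S(11/4) = -765/256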